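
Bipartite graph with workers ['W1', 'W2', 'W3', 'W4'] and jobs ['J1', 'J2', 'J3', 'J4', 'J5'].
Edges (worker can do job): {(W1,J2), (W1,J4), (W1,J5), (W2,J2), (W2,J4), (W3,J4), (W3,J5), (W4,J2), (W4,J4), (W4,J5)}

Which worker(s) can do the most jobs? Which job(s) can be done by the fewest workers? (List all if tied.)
Most versatile: W1, W4 (3 jobs); Least covered: J1, J3 (0 workers)

Worker degrees (jobs they can do): W1:3, W2:2, W3:2, W4:3
Job degrees (workers who can do it): J1:0, J2:3, J3:0, J4:4, J5:3

Maximum worker degree is 3, achieved by: W1, W4
Minimum job degree is 0, achieved by: J1, J3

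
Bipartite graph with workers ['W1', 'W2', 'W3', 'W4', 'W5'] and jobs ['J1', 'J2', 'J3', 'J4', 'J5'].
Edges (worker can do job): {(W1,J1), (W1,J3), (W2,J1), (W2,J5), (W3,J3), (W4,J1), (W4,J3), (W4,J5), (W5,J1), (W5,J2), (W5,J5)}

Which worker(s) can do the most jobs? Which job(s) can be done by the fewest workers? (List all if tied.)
Most versatile: W4, W5 (3 jobs); Least covered: J4 (0 workers)

Worker degrees (jobs they can do): W1:2, W2:2, W3:1, W4:3, W5:3
Job degrees (workers who can do it): J1:4, J2:1, J3:3, J4:0, J5:3

Maximum worker degree is 3, achieved by: W4, W5
Minimum job degree is 0, achieved by: J4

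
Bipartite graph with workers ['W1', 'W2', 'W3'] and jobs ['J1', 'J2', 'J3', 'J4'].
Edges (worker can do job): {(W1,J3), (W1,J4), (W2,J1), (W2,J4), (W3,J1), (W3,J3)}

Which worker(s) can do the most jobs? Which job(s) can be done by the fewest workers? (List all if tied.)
Most versatile: W1, W2, W3 (2 jobs); Least covered: J2 (0 workers)

Worker degrees (jobs they can do): W1:2, W2:2, W3:2
Job degrees (workers who can do it): J1:2, J2:0, J3:2, J4:2

Maximum worker degree is 2, achieved by: W1, W2, W3
Minimum job degree is 0, achieved by: J2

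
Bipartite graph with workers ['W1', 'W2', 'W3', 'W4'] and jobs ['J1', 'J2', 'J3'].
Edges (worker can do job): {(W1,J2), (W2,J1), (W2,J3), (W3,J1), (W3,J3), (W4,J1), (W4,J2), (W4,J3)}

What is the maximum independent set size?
Maximum independent set = 4

By König's theorem:
- Min vertex cover = Max matching = 3
- Max independent set = Total vertices - Min vertex cover
- Max independent set = 7 - 3 = 4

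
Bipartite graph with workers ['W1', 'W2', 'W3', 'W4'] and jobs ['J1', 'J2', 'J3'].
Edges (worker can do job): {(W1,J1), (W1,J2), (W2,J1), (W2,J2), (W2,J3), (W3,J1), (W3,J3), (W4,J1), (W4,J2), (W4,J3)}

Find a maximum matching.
Matching: {(W1,J2), (W3,J1), (W4,J3)}

Maximum matching (size 3):
  W1 → J2
  W3 → J1
  W4 → J3

Each worker is assigned to at most one job, and each job to at most one worker.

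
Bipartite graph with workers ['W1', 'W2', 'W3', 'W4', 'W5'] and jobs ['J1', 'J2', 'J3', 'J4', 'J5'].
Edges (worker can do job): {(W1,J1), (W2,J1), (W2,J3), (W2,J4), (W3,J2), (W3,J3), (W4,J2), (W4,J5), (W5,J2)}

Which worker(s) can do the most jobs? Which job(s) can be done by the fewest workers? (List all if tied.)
Most versatile: W2 (3 jobs); Least covered: J4, J5 (1 workers)

Worker degrees (jobs they can do): W1:1, W2:3, W3:2, W4:2, W5:1
Job degrees (workers who can do it): J1:2, J2:3, J3:2, J4:1, J5:1

Maximum worker degree is 3, achieved by: W2
Minimum job degree is 1, achieved by: J4, J5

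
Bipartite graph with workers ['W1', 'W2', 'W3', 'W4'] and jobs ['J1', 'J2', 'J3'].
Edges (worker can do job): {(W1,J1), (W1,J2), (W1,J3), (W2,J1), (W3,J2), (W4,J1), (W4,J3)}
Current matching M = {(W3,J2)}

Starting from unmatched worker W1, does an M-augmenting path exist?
Yes: W1 → J1

An M-augmenting path alternates non-matching / matching edges, starting and ending at unmatched vertices.
Path: W1 → J1
(J1 is unmatched in M, so the path is augmenting.)
Flipping edges along this path would increase |M| from 1 to 2.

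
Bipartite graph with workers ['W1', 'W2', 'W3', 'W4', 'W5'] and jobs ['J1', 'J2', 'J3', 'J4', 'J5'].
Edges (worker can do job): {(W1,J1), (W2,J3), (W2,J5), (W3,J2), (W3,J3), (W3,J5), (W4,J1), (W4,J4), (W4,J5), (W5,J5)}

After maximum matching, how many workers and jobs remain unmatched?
Unmatched: 0 workers, 0 jobs

Maximum matching size: 5
Workers: 5 total, 5 matched, 0 unmatched
Jobs: 5 total, 5 matched, 0 unmatched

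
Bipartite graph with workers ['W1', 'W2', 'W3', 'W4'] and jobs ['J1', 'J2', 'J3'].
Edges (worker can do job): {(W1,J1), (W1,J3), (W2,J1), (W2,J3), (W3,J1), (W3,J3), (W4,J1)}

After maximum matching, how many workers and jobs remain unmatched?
Unmatched: 2 workers, 1 jobs

Maximum matching size: 2
Workers: 4 total, 2 matched, 2 unmatched
Jobs: 3 total, 2 matched, 1 unmatched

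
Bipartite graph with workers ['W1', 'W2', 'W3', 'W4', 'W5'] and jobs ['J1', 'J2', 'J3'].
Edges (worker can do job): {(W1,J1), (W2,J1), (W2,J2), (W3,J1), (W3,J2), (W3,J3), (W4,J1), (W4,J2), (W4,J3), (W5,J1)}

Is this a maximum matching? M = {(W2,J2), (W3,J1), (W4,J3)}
Yes, size 3 is maximum

Proposed matching has size 3.
Maximum matching size for this graph: 3.

This is a maximum matching.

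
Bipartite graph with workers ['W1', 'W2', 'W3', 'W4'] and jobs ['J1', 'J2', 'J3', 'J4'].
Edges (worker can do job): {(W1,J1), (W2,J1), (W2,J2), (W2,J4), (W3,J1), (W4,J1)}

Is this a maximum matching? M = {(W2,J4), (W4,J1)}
Yes, size 2 is maximum

Proposed matching has size 2.
Maximum matching size for this graph: 2.

This is a maximum matching.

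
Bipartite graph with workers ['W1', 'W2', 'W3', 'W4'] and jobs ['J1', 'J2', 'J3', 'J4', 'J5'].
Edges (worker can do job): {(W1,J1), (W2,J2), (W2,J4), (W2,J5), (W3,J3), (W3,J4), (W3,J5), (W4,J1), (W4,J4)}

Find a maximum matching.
Matching: {(W1,J1), (W2,J2), (W3,J5), (W4,J4)}

Maximum matching (size 4):
  W1 → J1
  W2 → J2
  W3 → J5
  W4 → J4

Each worker is assigned to at most one job, and each job to at most one worker.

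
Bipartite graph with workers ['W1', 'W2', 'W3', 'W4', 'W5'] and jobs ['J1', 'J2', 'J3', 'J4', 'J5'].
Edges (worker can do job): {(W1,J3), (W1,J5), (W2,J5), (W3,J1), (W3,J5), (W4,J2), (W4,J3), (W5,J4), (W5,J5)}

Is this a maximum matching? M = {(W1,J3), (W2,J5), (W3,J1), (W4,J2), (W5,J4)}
Yes, size 5 is maximum

Proposed matching has size 5.
Maximum matching size for this graph: 5.

This is a maximum matching.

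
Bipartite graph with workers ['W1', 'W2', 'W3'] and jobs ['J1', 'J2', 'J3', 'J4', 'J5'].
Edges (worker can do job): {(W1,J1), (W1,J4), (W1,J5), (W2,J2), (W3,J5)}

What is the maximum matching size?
Maximum matching size = 3

Maximum matching: {(W1,J1), (W2,J2), (W3,J5)}
Size: 3

This assigns 3 workers to 3 distinct jobs.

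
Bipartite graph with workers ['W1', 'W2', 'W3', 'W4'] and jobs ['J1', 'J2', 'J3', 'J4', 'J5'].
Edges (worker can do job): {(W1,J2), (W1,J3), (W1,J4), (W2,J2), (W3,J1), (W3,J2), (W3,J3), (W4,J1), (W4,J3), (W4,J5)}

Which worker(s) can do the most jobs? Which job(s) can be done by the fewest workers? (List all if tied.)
Most versatile: W1, W3, W4 (3 jobs); Least covered: J4, J5 (1 workers)

Worker degrees (jobs they can do): W1:3, W2:1, W3:3, W4:3
Job degrees (workers who can do it): J1:2, J2:3, J3:3, J4:1, J5:1

Maximum worker degree is 3, achieved by: W1, W3, W4
Minimum job degree is 1, achieved by: J4, J5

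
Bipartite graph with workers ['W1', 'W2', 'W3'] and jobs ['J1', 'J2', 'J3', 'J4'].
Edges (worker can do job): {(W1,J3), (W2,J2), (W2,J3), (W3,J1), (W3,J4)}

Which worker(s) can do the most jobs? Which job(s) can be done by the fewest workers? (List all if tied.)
Most versatile: W2, W3 (2 jobs); Least covered: J1, J2, J4 (1 workers)

Worker degrees (jobs they can do): W1:1, W2:2, W3:2
Job degrees (workers who can do it): J1:1, J2:1, J3:2, J4:1

Maximum worker degree is 2, achieved by: W2, W3
Minimum job degree is 1, achieved by: J1, J2, J4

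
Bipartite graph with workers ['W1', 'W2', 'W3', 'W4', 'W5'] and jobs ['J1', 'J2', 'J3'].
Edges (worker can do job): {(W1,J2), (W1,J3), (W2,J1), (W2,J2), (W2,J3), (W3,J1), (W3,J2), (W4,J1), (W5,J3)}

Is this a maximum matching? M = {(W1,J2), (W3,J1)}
No, size 2 is not maximum

Proposed matching has size 2.
Maximum matching size for this graph: 3.

This is NOT maximum - can be improved to size 3.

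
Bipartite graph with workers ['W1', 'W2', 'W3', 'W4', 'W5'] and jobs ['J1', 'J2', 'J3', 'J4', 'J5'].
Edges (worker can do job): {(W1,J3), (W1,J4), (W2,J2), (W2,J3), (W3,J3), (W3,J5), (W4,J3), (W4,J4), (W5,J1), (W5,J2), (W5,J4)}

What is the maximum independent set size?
Maximum independent set = 5

By König's theorem:
- Min vertex cover = Max matching = 5
- Max independent set = Total vertices - Min vertex cover
- Max independent set = 10 - 5 = 5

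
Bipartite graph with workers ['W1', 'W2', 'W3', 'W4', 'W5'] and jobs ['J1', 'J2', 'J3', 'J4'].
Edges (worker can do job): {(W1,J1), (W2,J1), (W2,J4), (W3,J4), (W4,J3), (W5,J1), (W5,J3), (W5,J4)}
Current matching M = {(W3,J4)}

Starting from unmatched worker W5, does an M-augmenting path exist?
Yes: W5 → J3

An M-augmenting path alternates non-matching / matching edges, starting and ending at unmatched vertices.
Path: W5 → J3
(J3 is unmatched in M, so the path is augmenting.)
Flipping edges along this path would increase |M| from 1 to 2.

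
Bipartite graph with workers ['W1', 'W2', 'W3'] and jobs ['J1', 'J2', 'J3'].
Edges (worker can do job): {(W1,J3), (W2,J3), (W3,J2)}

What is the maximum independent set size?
Maximum independent set = 4

By König's theorem:
- Min vertex cover = Max matching = 2
- Max independent set = Total vertices - Min vertex cover
- Max independent set = 6 - 2 = 4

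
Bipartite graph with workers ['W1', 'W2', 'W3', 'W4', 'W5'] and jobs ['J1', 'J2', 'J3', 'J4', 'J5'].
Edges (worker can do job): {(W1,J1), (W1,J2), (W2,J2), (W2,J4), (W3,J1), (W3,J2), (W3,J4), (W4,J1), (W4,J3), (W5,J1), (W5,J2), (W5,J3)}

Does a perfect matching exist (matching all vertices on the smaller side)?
No, maximum matching has size 4 < 5

Maximum matching has size 4, need 5 for perfect matching.
Unmatched workers: ['W1']
Unmatched jobs: ['J5']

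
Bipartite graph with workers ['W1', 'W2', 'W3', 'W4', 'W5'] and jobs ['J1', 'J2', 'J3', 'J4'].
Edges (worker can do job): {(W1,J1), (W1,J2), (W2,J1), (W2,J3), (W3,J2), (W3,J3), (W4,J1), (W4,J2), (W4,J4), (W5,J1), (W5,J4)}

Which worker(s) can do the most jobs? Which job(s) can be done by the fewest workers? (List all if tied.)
Most versatile: W4 (3 jobs); Least covered: J3, J4 (2 workers)

Worker degrees (jobs they can do): W1:2, W2:2, W3:2, W4:3, W5:2
Job degrees (workers who can do it): J1:4, J2:3, J3:2, J4:2

Maximum worker degree is 3, achieved by: W4
Minimum job degree is 2, achieved by: J3, J4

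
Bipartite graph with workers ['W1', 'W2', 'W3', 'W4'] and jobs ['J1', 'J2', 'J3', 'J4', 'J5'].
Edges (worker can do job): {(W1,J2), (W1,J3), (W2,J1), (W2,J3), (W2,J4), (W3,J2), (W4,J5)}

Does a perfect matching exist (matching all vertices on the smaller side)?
Yes, perfect matching exists (size 4)

Perfect matching: {(W1,J3), (W2,J1), (W3,J2), (W4,J5)}
All 4 vertices on the smaller side are matched.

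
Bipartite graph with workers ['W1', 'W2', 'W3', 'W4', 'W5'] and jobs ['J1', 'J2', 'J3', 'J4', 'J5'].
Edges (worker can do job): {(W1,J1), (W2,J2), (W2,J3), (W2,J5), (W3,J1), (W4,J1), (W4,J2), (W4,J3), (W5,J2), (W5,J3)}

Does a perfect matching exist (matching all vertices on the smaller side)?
No, maximum matching has size 4 < 5

Maximum matching has size 4, need 5 for perfect matching.
Unmatched workers: ['W1']
Unmatched jobs: ['J4']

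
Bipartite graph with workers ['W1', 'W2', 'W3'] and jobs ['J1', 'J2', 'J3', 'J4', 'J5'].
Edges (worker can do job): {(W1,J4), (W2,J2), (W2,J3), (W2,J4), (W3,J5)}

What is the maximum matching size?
Maximum matching size = 3

Maximum matching: {(W1,J4), (W2,J2), (W3,J5)}
Size: 3

This assigns 3 workers to 3 distinct jobs.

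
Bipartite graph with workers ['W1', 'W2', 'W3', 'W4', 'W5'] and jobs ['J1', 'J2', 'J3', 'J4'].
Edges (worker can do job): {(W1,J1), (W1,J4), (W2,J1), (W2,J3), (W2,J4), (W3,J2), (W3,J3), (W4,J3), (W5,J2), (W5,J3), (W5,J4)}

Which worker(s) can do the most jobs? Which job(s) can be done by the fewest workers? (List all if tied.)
Most versatile: W2, W5 (3 jobs); Least covered: J1, J2 (2 workers)

Worker degrees (jobs they can do): W1:2, W2:3, W3:2, W4:1, W5:3
Job degrees (workers who can do it): J1:2, J2:2, J3:4, J4:3

Maximum worker degree is 3, achieved by: W2, W5
Minimum job degree is 2, achieved by: J1, J2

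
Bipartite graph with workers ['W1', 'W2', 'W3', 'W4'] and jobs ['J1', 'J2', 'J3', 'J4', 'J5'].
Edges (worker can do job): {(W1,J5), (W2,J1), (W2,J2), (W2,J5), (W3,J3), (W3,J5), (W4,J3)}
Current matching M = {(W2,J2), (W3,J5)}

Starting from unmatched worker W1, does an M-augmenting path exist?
Yes: W1 → J5 → W3 → J3

An M-augmenting path alternates non-matching / matching edges, starting and ending at unmatched vertices.
Path: W1 → J5 → W3 → J3
(J3 is unmatched in M, so the path is augmenting.)
Flipping edges along this path would increase |M| from 2 to 3.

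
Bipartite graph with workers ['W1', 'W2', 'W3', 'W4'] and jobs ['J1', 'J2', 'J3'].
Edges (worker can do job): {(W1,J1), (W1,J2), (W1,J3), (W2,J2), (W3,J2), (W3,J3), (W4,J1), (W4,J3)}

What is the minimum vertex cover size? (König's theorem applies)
Minimum vertex cover size = 3

By König's theorem: in bipartite graphs,
min vertex cover = max matching = 3

Maximum matching has size 3, so minimum vertex cover also has size 3.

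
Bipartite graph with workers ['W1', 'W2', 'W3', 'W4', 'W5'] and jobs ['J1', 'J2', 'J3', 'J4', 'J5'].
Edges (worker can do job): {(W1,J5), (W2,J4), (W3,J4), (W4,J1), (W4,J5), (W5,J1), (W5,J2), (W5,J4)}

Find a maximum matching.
Matching: {(W1,J5), (W3,J4), (W4,J1), (W5,J2)}

Maximum matching (size 4):
  W1 → J5
  W3 → J4
  W4 → J1
  W5 → J2

Each worker is assigned to at most one job, and each job to at most one worker.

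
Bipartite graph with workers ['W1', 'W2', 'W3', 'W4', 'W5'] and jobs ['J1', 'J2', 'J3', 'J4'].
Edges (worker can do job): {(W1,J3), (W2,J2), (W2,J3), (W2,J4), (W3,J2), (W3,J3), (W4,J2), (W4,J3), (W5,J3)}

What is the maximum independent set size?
Maximum independent set = 6

By König's theorem:
- Min vertex cover = Max matching = 3
- Max independent set = Total vertices - Min vertex cover
- Max independent set = 9 - 3 = 6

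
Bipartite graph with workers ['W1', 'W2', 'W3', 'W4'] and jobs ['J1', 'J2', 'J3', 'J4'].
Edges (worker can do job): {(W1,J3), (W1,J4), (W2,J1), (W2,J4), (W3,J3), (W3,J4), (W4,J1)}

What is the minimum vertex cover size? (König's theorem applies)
Minimum vertex cover size = 3

By König's theorem: in bipartite graphs,
min vertex cover = max matching = 3

Maximum matching has size 3, so minimum vertex cover also has size 3.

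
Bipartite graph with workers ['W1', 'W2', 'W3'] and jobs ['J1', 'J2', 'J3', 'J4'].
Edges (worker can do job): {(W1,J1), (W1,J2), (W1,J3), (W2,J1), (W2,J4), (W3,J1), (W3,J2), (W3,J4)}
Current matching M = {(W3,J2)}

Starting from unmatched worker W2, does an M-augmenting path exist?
Yes: W2 → J4

An M-augmenting path alternates non-matching / matching edges, starting and ending at unmatched vertices.
Path: W2 → J4
(J4 is unmatched in M, so the path is augmenting.)
Flipping edges along this path would increase |M| from 1 to 2.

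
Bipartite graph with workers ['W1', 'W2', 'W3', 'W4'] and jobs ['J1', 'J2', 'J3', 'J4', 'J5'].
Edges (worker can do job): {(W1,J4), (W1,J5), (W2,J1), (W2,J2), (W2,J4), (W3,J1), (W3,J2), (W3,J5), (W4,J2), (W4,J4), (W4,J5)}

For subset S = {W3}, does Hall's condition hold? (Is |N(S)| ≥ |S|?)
Yes: |N(S)| = 3, |S| = 1

Subset S = {W3}
Neighbors N(S) = {J1, J2, J5}

|N(S)| = 3, |S| = 1
Hall's condition: |N(S)| ≥ |S| is satisfied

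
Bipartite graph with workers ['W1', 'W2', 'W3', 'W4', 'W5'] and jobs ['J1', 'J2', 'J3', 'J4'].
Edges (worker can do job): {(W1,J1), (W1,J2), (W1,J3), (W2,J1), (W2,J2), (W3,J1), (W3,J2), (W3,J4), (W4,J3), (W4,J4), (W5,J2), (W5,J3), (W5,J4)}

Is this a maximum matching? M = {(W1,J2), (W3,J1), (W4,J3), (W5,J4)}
Yes, size 4 is maximum

Proposed matching has size 4.
Maximum matching size for this graph: 4.

This is a maximum matching.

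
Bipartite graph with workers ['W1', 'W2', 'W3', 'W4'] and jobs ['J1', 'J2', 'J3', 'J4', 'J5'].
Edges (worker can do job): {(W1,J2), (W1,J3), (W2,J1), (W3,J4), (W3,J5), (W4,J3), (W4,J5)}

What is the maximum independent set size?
Maximum independent set = 5

By König's theorem:
- Min vertex cover = Max matching = 4
- Max independent set = Total vertices - Min vertex cover
- Max independent set = 9 - 4 = 5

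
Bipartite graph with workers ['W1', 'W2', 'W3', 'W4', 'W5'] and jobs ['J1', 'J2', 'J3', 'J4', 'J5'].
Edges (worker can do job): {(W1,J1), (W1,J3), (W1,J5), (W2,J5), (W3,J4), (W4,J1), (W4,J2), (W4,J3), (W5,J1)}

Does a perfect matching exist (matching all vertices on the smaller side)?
Yes, perfect matching exists (size 5)

Perfect matching: {(W1,J3), (W2,J5), (W3,J4), (W4,J2), (W5,J1)}
All 5 vertices on the smaller side are matched.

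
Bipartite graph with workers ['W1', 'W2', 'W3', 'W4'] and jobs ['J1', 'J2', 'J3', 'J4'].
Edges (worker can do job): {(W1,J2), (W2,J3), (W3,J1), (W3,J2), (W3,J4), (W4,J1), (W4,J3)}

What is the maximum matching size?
Maximum matching size = 4

Maximum matching: {(W1,J2), (W2,J3), (W3,J4), (W4,J1)}
Size: 4

This assigns 4 workers to 4 distinct jobs.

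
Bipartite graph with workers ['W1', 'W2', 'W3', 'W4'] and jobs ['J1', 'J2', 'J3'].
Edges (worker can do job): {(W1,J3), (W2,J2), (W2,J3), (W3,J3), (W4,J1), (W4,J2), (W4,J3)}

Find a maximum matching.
Matching: {(W2,J2), (W3,J3), (W4,J1)}

Maximum matching (size 3):
  W2 → J2
  W3 → J3
  W4 → J1

Each worker is assigned to at most one job, and each job to at most one worker.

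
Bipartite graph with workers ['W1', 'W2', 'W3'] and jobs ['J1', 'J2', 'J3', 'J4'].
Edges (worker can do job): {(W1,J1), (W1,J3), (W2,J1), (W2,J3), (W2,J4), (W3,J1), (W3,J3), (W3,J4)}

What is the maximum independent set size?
Maximum independent set = 4

By König's theorem:
- Min vertex cover = Max matching = 3
- Max independent set = Total vertices - Min vertex cover
- Max independent set = 7 - 3 = 4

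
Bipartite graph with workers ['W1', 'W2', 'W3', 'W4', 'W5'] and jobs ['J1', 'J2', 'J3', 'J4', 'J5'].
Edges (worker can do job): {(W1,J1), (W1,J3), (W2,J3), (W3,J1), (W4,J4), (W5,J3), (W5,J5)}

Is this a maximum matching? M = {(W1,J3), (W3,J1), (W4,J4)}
No, size 3 is not maximum

Proposed matching has size 3.
Maximum matching size for this graph: 4.

This is NOT maximum - can be improved to size 4.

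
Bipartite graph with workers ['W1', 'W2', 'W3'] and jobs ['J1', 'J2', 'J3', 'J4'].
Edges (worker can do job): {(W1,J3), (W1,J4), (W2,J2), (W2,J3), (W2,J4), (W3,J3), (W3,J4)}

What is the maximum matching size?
Maximum matching size = 3

Maximum matching: {(W1,J3), (W2,J2), (W3,J4)}
Size: 3

This assigns 3 workers to 3 distinct jobs.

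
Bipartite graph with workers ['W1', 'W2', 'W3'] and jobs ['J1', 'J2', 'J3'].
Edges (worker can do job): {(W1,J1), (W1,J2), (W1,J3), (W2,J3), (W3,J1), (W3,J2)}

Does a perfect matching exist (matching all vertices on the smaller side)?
Yes, perfect matching exists (size 3)

Perfect matching: {(W1,J2), (W2,J3), (W3,J1)}
All 3 vertices on the smaller side are matched.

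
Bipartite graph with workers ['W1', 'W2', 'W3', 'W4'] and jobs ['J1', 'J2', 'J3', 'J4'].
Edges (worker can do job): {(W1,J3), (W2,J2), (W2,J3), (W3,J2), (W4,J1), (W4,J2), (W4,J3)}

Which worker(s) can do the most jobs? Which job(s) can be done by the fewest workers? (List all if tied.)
Most versatile: W4 (3 jobs); Least covered: J4 (0 workers)

Worker degrees (jobs they can do): W1:1, W2:2, W3:1, W4:3
Job degrees (workers who can do it): J1:1, J2:3, J3:3, J4:0

Maximum worker degree is 3, achieved by: W4
Minimum job degree is 0, achieved by: J4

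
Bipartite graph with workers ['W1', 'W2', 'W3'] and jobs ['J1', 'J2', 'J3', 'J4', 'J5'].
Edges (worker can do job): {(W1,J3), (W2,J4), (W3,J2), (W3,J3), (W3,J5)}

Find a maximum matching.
Matching: {(W1,J3), (W2,J4), (W3,J2)}

Maximum matching (size 3):
  W1 → J3
  W2 → J4
  W3 → J2

Each worker is assigned to at most one job, and each job to at most one worker.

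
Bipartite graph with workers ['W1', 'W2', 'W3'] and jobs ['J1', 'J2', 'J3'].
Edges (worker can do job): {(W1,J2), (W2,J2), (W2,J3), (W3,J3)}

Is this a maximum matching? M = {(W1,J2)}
No, size 1 is not maximum

Proposed matching has size 1.
Maximum matching size for this graph: 2.

This is NOT maximum - can be improved to size 2.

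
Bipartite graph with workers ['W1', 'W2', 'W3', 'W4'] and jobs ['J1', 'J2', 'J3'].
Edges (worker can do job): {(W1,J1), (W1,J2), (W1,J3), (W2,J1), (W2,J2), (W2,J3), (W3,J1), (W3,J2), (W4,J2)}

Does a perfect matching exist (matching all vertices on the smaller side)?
Yes, perfect matching exists (size 3)

Perfect matching: {(W1,J3), (W3,J1), (W4,J2)}
All 3 vertices on the smaller side are matched.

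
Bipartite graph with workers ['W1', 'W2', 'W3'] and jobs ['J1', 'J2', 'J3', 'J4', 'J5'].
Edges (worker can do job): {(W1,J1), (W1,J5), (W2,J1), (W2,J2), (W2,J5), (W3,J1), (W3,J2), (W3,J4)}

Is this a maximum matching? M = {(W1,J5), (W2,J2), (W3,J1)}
Yes, size 3 is maximum

Proposed matching has size 3.
Maximum matching size for this graph: 3.

This is a maximum matching.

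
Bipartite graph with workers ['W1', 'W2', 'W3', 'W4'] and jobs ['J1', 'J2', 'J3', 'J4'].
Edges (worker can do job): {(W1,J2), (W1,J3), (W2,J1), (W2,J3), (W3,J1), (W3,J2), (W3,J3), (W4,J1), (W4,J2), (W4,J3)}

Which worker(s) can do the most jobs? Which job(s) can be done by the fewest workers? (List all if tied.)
Most versatile: W3, W4 (3 jobs); Least covered: J4 (0 workers)

Worker degrees (jobs they can do): W1:2, W2:2, W3:3, W4:3
Job degrees (workers who can do it): J1:3, J2:3, J3:4, J4:0

Maximum worker degree is 3, achieved by: W3, W4
Minimum job degree is 0, achieved by: J4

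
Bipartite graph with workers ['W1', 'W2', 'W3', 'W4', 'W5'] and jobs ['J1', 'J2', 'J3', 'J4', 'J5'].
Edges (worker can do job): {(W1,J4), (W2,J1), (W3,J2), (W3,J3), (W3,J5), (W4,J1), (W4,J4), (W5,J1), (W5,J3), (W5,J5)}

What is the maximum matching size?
Maximum matching size = 4

Maximum matching: {(W2,J1), (W3,J2), (W4,J4), (W5,J3)}
Size: 4

This assigns 4 workers to 4 distinct jobs.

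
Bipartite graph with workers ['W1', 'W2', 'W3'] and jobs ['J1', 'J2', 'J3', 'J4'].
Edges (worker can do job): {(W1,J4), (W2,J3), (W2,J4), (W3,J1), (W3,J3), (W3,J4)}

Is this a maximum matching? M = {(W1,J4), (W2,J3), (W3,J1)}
Yes, size 3 is maximum

Proposed matching has size 3.
Maximum matching size for this graph: 3.

This is a maximum matching.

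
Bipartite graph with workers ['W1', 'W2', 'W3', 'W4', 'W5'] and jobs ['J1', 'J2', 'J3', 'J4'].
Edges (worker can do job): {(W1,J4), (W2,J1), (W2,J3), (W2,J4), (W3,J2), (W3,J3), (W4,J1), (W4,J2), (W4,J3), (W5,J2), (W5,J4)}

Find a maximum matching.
Matching: {(W1,J4), (W3,J3), (W4,J1), (W5,J2)}

Maximum matching (size 4):
  W1 → J4
  W3 → J3
  W4 → J1
  W5 → J2

Each worker is assigned to at most one job, and each job to at most one worker.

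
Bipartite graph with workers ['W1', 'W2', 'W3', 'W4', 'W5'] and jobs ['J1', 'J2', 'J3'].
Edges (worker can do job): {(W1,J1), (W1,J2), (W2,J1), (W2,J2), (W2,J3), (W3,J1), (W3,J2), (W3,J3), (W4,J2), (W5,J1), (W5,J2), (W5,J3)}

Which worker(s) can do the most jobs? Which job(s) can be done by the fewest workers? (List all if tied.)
Most versatile: W2, W3, W5 (3 jobs); Least covered: J3 (3 workers)

Worker degrees (jobs they can do): W1:2, W2:3, W3:3, W4:1, W5:3
Job degrees (workers who can do it): J1:4, J2:5, J3:3

Maximum worker degree is 3, achieved by: W2, W3, W5
Minimum job degree is 3, achieved by: J3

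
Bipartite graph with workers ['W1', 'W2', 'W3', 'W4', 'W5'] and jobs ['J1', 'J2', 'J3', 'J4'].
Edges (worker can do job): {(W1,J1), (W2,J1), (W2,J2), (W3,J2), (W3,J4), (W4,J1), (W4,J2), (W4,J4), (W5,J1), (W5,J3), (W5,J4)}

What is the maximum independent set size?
Maximum independent set = 5

By König's theorem:
- Min vertex cover = Max matching = 4
- Max independent set = Total vertices - Min vertex cover
- Max independent set = 9 - 4 = 5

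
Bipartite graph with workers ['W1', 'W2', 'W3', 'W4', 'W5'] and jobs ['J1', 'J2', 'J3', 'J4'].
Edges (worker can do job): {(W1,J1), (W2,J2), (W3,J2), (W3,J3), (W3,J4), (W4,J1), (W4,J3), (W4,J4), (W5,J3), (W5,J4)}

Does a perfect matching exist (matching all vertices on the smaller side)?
Yes, perfect matching exists (size 4)

Perfect matching: {(W1,J1), (W3,J2), (W4,J3), (W5,J4)}
All 4 vertices on the smaller side are matched.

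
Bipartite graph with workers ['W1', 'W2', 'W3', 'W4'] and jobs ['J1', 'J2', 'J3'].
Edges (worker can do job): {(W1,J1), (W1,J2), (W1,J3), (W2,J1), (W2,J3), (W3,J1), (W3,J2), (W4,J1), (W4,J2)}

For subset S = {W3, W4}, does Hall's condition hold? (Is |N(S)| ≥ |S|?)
Yes: |N(S)| = 2, |S| = 2

Subset S = {W3, W4}
Neighbors N(S) = {J1, J2}

|N(S)| = 2, |S| = 2
Hall's condition: |N(S)| ≥ |S| is satisfied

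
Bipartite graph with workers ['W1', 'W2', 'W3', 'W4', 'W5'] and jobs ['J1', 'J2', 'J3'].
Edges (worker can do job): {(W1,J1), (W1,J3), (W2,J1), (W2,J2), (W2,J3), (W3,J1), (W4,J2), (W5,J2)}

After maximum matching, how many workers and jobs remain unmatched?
Unmatched: 2 workers, 0 jobs

Maximum matching size: 3
Workers: 5 total, 3 matched, 2 unmatched
Jobs: 3 total, 3 matched, 0 unmatched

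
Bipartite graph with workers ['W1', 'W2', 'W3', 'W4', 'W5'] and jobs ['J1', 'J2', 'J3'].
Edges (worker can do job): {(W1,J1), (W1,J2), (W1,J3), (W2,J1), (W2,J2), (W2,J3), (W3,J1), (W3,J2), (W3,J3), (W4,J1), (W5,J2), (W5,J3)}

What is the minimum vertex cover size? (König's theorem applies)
Minimum vertex cover size = 3

By König's theorem: in bipartite graphs,
min vertex cover = max matching = 3

Maximum matching has size 3, so minimum vertex cover also has size 3.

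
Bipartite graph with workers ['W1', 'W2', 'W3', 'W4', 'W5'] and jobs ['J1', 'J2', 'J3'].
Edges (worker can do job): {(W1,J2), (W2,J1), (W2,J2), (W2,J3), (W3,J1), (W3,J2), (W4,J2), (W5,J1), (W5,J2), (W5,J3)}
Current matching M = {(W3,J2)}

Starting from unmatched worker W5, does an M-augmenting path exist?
Yes: W5 → J2 → W3 → J1

An M-augmenting path alternates non-matching / matching edges, starting and ending at unmatched vertices.
Path: W5 → J2 → W3 → J1
(J1 is unmatched in M, so the path is augmenting.)
Flipping edges along this path would increase |M| from 1 to 2.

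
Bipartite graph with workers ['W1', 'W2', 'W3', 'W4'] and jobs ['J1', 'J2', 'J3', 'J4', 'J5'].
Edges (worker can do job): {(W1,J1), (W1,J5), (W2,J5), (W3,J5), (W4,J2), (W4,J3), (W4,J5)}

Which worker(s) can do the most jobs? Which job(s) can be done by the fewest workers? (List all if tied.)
Most versatile: W4 (3 jobs); Least covered: J4 (0 workers)

Worker degrees (jobs they can do): W1:2, W2:1, W3:1, W4:3
Job degrees (workers who can do it): J1:1, J2:1, J3:1, J4:0, J5:4

Maximum worker degree is 3, achieved by: W4
Minimum job degree is 0, achieved by: J4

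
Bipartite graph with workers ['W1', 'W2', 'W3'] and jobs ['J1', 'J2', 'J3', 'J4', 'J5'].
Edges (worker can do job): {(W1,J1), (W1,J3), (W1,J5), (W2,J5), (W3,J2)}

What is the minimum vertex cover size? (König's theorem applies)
Minimum vertex cover size = 3

By König's theorem: in bipartite graphs,
min vertex cover = max matching = 3

Maximum matching has size 3, so minimum vertex cover also has size 3.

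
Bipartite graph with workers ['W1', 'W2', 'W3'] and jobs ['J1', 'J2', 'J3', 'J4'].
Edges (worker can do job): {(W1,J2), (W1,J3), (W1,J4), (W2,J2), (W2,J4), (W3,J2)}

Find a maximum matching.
Matching: {(W1,J3), (W2,J4), (W3,J2)}

Maximum matching (size 3):
  W1 → J3
  W2 → J4
  W3 → J2

Each worker is assigned to at most one job, and each job to at most one worker.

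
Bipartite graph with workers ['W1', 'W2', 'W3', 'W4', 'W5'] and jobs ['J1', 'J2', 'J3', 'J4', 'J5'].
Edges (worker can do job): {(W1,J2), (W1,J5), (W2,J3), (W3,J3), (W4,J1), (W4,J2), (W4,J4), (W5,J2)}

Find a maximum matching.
Matching: {(W1,J5), (W3,J3), (W4,J4), (W5,J2)}

Maximum matching (size 4):
  W1 → J5
  W3 → J3
  W4 → J4
  W5 → J2

Each worker is assigned to at most one job, and each job to at most one worker.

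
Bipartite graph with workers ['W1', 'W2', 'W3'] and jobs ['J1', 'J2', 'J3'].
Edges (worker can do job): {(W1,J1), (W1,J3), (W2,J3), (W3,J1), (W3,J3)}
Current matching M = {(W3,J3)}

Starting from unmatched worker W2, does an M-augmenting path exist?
Yes: W2 → J3 → W3 → J1

An M-augmenting path alternates non-matching / matching edges, starting and ending at unmatched vertices.
Path: W2 → J3 → W3 → J1
(J1 is unmatched in M, so the path is augmenting.)
Flipping edges along this path would increase |M| from 1 to 2.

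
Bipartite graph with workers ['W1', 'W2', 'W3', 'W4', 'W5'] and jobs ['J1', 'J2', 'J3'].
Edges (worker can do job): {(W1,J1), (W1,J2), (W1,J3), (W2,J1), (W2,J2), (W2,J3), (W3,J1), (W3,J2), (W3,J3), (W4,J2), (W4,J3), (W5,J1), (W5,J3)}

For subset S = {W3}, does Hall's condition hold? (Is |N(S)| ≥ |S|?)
Yes: |N(S)| = 3, |S| = 1

Subset S = {W3}
Neighbors N(S) = {J1, J2, J3}

|N(S)| = 3, |S| = 1
Hall's condition: |N(S)| ≥ |S| is satisfied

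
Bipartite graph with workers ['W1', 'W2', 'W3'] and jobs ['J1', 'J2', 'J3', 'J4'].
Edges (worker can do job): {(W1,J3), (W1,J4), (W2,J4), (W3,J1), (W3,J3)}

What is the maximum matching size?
Maximum matching size = 3

Maximum matching: {(W1,J3), (W2,J4), (W3,J1)}
Size: 3

This assigns 3 workers to 3 distinct jobs.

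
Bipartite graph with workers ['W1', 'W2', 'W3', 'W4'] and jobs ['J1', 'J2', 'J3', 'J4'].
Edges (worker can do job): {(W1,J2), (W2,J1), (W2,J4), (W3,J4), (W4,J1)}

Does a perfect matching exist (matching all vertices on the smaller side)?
No, maximum matching has size 3 < 4

Maximum matching has size 3, need 4 for perfect matching.
Unmatched workers: ['W2']
Unmatched jobs: ['J3']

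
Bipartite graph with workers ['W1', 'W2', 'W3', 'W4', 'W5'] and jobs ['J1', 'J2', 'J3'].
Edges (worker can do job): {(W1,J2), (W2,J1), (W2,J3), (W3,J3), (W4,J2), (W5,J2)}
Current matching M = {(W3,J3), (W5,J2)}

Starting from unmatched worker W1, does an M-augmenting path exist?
No augmenting path from W1

Alternating search from W1 reaches jobs: {J2}.
Every reachable job is already matched in M, and following those matched edges back to workers exposes no further unvisited jobs.
No M-augmenting path from W1 exists.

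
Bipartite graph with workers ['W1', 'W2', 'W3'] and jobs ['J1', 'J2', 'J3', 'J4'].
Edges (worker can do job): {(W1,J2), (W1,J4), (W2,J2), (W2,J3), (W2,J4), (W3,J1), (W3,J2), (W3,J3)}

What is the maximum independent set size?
Maximum independent set = 4

By König's theorem:
- Min vertex cover = Max matching = 3
- Max independent set = Total vertices - Min vertex cover
- Max independent set = 7 - 3 = 4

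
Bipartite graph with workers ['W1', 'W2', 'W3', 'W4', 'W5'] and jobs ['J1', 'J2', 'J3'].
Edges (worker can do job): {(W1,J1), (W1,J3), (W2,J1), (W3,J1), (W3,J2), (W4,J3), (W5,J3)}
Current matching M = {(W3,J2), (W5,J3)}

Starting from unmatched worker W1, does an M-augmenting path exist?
Yes: W1 → J1

An M-augmenting path alternates non-matching / matching edges, starting and ending at unmatched vertices.
Path: W1 → J1
(J1 is unmatched in M, so the path is augmenting.)
Flipping edges along this path would increase |M| from 2 to 3.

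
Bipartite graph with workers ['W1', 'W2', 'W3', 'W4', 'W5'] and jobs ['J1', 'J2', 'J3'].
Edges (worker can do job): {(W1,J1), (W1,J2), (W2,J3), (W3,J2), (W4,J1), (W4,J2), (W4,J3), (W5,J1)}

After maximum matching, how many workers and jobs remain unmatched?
Unmatched: 2 workers, 0 jobs

Maximum matching size: 3
Workers: 5 total, 3 matched, 2 unmatched
Jobs: 3 total, 3 matched, 0 unmatched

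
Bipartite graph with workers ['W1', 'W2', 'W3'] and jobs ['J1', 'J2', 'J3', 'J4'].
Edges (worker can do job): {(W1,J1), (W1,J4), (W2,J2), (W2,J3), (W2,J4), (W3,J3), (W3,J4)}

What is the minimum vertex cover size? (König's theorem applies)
Minimum vertex cover size = 3

By König's theorem: in bipartite graphs,
min vertex cover = max matching = 3

Maximum matching has size 3, so minimum vertex cover also has size 3.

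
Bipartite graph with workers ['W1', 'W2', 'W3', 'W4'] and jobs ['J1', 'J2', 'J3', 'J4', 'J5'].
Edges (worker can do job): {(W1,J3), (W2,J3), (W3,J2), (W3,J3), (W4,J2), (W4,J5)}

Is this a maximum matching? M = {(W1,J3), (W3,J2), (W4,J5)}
Yes, size 3 is maximum

Proposed matching has size 3.
Maximum matching size for this graph: 3.

This is a maximum matching.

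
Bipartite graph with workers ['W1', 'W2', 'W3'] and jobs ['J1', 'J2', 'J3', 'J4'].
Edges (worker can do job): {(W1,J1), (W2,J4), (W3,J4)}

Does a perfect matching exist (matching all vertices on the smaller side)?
No, maximum matching has size 2 < 3

Maximum matching has size 2, need 3 for perfect matching.
Unmatched workers: ['W2']
Unmatched jobs: ['J3', 'J2']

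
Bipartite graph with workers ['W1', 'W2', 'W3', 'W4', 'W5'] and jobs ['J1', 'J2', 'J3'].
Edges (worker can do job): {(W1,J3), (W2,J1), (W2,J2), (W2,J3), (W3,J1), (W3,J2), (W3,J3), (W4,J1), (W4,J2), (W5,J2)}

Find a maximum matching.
Matching: {(W1,J3), (W3,J1), (W5,J2)}

Maximum matching (size 3):
  W1 → J3
  W3 → J1
  W5 → J2

Each worker is assigned to at most one job, and each job to at most one worker.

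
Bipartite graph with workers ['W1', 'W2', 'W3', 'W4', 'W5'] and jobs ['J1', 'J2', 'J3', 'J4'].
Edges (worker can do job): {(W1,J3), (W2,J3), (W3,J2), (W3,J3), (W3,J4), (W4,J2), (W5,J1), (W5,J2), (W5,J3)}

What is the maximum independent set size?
Maximum independent set = 5

By König's theorem:
- Min vertex cover = Max matching = 4
- Max independent set = Total vertices - Min vertex cover
- Max independent set = 9 - 4 = 5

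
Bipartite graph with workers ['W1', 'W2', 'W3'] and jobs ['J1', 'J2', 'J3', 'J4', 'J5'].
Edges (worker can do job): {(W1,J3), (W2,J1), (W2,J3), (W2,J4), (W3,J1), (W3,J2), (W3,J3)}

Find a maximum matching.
Matching: {(W1,J3), (W2,J4), (W3,J1)}

Maximum matching (size 3):
  W1 → J3
  W2 → J4
  W3 → J1

Each worker is assigned to at most one job, and each job to at most one worker.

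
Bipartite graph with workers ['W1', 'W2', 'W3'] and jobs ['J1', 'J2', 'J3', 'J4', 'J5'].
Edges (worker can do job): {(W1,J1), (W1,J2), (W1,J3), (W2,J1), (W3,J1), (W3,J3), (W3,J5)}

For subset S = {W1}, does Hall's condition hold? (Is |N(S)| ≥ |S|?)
Yes: |N(S)| = 3, |S| = 1

Subset S = {W1}
Neighbors N(S) = {J1, J2, J3}

|N(S)| = 3, |S| = 1
Hall's condition: |N(S)| ≥ |S| is satisfied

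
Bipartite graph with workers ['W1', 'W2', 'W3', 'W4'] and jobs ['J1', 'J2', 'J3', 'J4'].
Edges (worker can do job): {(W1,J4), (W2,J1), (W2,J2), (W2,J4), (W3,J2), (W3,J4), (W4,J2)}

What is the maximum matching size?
Maximum matching size = 3

Maximum matching: {(W2,J1), (W3,J4), (W4,J2)}
Size: 3

This assigns 3 workers to 3 distinct jobs.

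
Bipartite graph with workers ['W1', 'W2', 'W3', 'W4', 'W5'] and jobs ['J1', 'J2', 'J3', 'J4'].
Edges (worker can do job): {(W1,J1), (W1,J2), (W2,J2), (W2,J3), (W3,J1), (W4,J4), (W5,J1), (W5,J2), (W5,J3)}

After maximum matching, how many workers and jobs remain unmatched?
Unmatched: 1 workers, 0 jobs

Maximum matching size: 4
Workers: 5 total, 4 matched, 1 unmatched
Jobs: 4 total, 4 matched, 0 unmatched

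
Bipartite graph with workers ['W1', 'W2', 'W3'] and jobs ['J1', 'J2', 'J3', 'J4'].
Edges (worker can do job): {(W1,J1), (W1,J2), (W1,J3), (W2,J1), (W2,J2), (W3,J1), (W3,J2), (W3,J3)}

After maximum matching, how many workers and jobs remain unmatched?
Unmatched: 0 workers, 1 jobs

Maximum matching size: 3
Workers: 3 total, 3 matched, 0 unmatched
Jobs: 4 total, 3 matched, 1 unmatched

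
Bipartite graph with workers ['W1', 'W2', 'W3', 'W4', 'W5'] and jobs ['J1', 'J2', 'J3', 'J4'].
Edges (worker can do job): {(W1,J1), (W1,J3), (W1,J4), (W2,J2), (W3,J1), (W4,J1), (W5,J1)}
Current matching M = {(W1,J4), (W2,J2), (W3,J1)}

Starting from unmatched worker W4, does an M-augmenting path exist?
No augmenting path from W4

Alternating search from W4 reaches jobs: {J1}.
Every reachable job is already matched in M, and following those matched edges back to workers exposes no further unvisited jobs.
No M-augmenting path from W4 exists.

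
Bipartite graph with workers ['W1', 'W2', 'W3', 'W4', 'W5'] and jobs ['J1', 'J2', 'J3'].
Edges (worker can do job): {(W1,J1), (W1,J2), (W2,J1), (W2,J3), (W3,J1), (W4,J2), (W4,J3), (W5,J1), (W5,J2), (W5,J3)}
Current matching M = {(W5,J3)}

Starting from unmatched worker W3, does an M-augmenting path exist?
Yes: W3 → J1

An M-augmenting path alternates non-matching / matching edges, starting and ending at unmatched vertices.
Path: W3 → J1
(J1 is unmatched in M, so the path is augmenting.)
Flipping edges along this path would increase |M| from 1 to 2.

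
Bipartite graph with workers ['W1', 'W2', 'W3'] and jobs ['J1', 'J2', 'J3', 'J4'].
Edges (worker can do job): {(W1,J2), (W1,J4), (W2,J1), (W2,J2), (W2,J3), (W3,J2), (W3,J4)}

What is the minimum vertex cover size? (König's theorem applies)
Minimum vertex cover size = 3

By König's theorem: in bipartite graphs,
min vertex cover = max matching = 3

Maximum matching has size 3, so minimum vertex cover also has size 3.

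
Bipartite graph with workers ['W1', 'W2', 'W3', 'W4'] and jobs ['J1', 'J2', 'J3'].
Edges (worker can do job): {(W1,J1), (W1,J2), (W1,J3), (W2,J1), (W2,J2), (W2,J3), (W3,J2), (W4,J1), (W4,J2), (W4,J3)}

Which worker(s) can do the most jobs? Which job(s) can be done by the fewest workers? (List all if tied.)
Most versatile: W1, W2, W4 (3 jobs); Least covered: J1, J3 (3 workers)

Worker degrees (jobs they can do): W1:3, W2:3, W3:1, W4:3
Job degrees (workers who can do it): J1:3, J2:4, J3:3

Maximum worker degree is 3, achieved by: W1, W2, W4
Minimum job degree is 3, achieved by: J1, J3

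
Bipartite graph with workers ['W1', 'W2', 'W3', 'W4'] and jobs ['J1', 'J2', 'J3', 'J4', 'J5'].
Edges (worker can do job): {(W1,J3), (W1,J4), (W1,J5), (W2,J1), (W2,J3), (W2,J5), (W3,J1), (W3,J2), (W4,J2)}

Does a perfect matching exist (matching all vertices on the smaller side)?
Yes, perfect matching exists (size 4)

Perfect matching: {(W1,J3), (W2,J5), (W3,J1), (W4,J2)}
All 4 vertices on the smaller side are matched.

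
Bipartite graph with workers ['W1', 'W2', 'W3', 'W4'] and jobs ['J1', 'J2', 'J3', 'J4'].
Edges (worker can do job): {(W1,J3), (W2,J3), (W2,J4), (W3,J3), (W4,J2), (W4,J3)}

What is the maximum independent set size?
Maximum independent set = 5

By König's theorem:
- Min vertex cover = Max matching = 3
- Max independent set = Total vertices - Min vertex cover
- Max independent set = 8 - 3 = 5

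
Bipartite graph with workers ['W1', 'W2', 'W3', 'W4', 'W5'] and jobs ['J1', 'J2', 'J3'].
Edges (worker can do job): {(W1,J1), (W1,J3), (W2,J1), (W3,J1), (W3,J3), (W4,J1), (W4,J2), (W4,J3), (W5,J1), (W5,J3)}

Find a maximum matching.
Matching: {(W3,J3), (W4,J2), (W5,J1)}

Maximum matching (size 3):
  W3 → J3
  W4 → J2
  W5 → J1

Each worker is assigned to at most one job, and each job to at most one worker.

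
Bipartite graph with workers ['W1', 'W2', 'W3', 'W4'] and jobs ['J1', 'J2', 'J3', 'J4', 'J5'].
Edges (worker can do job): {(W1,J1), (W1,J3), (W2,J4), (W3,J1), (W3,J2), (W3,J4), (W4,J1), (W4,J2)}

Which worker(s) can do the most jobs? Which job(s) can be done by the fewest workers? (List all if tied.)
Most versatile: W3 (3 jobs); Least covered: J5 (0 workers)

Worker degrees (jobs they can do): W1:2, W2:1, W3:3, W4:2
Job degrees (workers who can do it): J1:3, J2:2, J3:1, J4:2, J5:0

Maximum worker degree is 3, achieved by: W3
Minimum job degree is 0, achieved by: J5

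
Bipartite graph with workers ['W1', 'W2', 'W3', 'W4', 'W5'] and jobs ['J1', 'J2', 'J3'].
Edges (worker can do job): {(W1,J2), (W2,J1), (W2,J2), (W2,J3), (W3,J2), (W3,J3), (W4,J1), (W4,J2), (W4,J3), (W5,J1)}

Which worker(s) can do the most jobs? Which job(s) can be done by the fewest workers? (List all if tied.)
Most versatile: W2, W4 (3 jobs); Least covered: J1, J3 (3 workers)

Worker degrees (jobs they can do): W1:1, W2:3, W3:2, W4:3, W5:1
Job degrees (workers who can do it): J1:3, J2:4, J3:3

Maximum worker degree is 3, achieved by: W2, W4
Minimum job degree is 3, achieved by: J1, J3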